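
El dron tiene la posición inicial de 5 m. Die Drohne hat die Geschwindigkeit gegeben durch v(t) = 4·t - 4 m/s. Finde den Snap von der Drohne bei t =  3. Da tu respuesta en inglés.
Starting from velocity v(t) = 4·t - 4, we take 3 derivatives. Taking d/dt of v(t), we find a(t) = 4. Differentiating acceleration, we get jerk: j(t) = 0. The derivative of jerk gives snap: s(t) = 0. Using s(t) = 0 and substituting t = 3, we find s = 0.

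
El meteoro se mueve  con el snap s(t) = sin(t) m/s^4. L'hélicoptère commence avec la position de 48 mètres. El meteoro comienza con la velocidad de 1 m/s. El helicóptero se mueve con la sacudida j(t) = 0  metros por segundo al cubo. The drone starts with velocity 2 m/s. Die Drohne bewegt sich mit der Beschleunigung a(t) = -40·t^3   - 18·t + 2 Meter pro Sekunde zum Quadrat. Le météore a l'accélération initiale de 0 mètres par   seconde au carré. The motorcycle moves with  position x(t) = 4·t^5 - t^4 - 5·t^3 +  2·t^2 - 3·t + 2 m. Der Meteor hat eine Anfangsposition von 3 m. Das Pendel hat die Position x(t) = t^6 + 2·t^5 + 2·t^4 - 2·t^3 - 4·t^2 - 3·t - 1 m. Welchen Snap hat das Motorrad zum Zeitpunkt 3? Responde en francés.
En partant de la position x(t) = 4·t^5 - t^4 - 5·t^3 + 2·t^2 - 3·t + 2, nous prenons 4 dérivées. La dérivée de la position donne la vitesse: v(t) = 20·t^4 - 4·t^3 - 15·t^2 + 4·t - 3. En dérivant la vitesse, nous obtenons l'accélération: a(t) = 80·t^3 - 12·t^2 - 30·t + 4. En dérivant l'accélération, nous obtenons le jerk: j(t) = 240·t^2 - 24·t - 30. En prenant d/dt de j(t), nous trouvons s(t) = 480·t - 24. Nous avons le snap s(t) = 480·t - 24. En substituant t = 3: s(3) = 1416.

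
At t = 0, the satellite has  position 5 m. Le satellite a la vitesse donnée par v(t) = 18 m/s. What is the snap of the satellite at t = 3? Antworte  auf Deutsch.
Wir müssen unsere Gleichung für die Geschwindigkeit v(t) = 18 3-mal ableiten. Die Ableitung von der Geschwindigkeit ergibt die Beschleunigung: a(t) = 0. Durch Ableiten von der Beschleunigung erhalten wir den Ruck: j(t) = 0. Mit d/dt von j(t) finden wir s(t) = 0. Mit s(t) = 0 und Einsetzen von t = 3, finden wir s = 0.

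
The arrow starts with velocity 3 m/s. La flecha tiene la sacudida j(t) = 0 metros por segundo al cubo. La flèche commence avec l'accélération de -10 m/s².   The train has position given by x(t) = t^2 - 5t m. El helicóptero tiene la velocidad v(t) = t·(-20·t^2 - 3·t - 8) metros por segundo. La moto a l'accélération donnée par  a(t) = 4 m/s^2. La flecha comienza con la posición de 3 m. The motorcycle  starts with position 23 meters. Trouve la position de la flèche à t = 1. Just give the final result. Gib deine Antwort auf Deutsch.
Die Position bei t = 1 ist x = 1.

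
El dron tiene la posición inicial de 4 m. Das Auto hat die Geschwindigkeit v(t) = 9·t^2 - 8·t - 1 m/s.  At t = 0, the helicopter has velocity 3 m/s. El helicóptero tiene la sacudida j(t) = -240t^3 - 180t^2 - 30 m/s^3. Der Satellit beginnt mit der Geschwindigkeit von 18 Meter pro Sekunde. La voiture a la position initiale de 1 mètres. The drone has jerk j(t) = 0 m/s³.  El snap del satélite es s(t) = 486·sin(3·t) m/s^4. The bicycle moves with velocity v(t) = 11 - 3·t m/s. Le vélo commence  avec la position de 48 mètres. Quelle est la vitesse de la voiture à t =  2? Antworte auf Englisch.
Using v(t) = 9·t^2 - 8·t - 1 and substituting t = 2, we find v = 19.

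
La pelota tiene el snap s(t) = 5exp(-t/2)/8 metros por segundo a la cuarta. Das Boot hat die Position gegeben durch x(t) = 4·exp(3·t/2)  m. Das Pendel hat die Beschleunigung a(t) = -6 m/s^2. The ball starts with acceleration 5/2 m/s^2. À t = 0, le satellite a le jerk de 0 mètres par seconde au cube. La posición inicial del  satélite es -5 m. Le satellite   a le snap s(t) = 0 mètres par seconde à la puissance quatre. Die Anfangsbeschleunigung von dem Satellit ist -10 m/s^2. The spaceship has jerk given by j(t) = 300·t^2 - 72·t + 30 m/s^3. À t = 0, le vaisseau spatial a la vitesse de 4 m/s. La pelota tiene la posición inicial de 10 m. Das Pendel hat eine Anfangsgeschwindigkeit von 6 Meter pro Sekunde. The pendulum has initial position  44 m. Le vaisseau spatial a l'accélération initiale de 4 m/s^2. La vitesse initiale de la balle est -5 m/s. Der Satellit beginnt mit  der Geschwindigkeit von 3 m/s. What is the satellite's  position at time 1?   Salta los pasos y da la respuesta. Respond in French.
x(1) = -7.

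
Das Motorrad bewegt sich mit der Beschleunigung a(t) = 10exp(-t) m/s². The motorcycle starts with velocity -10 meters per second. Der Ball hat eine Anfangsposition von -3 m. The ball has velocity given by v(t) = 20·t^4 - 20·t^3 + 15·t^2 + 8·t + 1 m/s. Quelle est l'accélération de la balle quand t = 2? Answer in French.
Nous devons dériver notre équation de la vitesse v(t) = 20·t^4 - 20·t^3 + 15·t^2 + 8·t + 1 1 fois. En dérivant la vitesse, nous obtenons l'accélération: a(t) = 80·t^3 - 60·t^2 + 30·t + 8. De l'équation de l'accélération a(t) = 80·t^3 - 60·t^2 + 30·t + 8, nous substituons t = 2 pour obtenir a = 468.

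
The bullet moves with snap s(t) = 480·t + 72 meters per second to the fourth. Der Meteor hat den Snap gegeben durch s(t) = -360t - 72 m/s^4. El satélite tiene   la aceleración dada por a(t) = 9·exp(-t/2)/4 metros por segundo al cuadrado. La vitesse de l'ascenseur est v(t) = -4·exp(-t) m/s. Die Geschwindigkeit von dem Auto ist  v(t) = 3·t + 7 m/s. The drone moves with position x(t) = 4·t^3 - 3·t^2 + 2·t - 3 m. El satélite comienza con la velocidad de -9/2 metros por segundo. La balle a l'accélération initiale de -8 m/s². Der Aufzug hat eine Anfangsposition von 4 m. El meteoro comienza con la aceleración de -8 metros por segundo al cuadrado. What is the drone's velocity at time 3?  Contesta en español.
Debemos derivar nuestra ecuación de la posición x(t) = 4·t^3 - 3·t^2 + 2·t - 3 1 vez. Tomando d/dt de x(t), encontramos v(t) = 12·t^2 - 6·t + 2. Usando v(t) = 12·t^2 - 6·t + 2 y sustituyendo t = 3, encontramos v = 92.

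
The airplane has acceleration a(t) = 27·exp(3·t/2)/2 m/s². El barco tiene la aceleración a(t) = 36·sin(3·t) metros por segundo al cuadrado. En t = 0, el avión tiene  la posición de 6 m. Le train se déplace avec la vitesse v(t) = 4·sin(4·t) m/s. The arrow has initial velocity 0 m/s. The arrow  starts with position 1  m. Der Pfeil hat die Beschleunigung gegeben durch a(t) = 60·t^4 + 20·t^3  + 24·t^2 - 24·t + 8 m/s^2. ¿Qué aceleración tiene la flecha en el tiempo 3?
Usando a(t) = 60·t^4 + 20·t^3 + 24·t^2 - 24·t + 8 y sustituyendo t = 3, encontramos a = 5552.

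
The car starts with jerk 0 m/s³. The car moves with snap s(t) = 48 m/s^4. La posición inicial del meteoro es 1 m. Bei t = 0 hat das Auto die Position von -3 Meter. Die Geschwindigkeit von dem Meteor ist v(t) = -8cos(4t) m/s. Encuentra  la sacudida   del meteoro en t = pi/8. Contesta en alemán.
Ausgehend von der Geschwindigkeit v(t) = -8·cos(4·t), nehmen wir 2 Ableitungen. Mit d/dt von v(t) finden wir a(t) = 32·sin(4·t). Mit d/dt von a(t) finden wir j(t) = 128·cos(4·t). Aus der Gleichung für den Ruck j(t) = 128·cos(4·t), setzen wir t = pi/8 ein und erhalten j = 0.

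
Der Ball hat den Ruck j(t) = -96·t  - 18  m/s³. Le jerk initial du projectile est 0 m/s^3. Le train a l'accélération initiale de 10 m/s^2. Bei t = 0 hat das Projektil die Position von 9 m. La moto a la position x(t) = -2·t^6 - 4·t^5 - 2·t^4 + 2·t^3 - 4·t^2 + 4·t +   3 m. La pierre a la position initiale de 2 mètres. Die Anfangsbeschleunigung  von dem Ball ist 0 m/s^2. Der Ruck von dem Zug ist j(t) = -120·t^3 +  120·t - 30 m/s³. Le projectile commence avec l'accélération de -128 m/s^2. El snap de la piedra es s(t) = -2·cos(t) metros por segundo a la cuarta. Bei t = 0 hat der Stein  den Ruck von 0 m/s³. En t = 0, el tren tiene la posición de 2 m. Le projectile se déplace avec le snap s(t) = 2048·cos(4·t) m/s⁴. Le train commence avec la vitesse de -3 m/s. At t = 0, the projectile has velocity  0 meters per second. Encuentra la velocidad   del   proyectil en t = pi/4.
Partiendo del snap s(t) = 2048·cos(4·t), tomamos 3 integrales. Integrando el snap y usando la condición inicial j(0) = 0, obtenemos j(t) = 512·sin(4·t). La antiderivada de la sacudida, con a(0) = -128, da la aceleración: a(t) = -128·cos(4·t). Integrando la aceleración y usando la condición inicial v(0) = 0, obtenemos v(t) = -32·sin(4·t). Usando v(t) = -32·sin(4·t) y sustituyendo t = pi/4, encontramos v = 0.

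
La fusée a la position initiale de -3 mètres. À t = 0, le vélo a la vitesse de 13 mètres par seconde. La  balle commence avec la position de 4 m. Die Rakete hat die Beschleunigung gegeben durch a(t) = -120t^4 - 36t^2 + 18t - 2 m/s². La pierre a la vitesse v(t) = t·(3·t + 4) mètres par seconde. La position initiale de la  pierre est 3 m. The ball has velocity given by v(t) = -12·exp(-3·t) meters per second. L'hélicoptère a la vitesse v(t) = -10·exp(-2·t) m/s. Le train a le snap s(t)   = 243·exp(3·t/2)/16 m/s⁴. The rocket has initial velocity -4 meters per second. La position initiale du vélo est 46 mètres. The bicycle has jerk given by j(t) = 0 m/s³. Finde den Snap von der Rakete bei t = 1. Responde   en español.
Para resolver esto, necesitamos tomar 2 derivadas de nuestra ecuación de la aceleración a(t) = -120·t^4 - 36·t^2 + 18·t - 2. La derivada de la aceleración da la sacudida: j(t) = -480·t^3 - 72·t + 18. Tomando d/dt de j(t), encontramos s(t) = -1440·t^2 - 72. Usando s(t) = -1440·t^2 - 72 y sustituyendo t = 1, encontramos s = -1512.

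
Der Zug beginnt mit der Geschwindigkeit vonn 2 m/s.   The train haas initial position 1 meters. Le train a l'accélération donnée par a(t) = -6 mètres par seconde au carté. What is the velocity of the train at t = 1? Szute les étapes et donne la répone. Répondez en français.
La vitesse à t = 1 est v = -4.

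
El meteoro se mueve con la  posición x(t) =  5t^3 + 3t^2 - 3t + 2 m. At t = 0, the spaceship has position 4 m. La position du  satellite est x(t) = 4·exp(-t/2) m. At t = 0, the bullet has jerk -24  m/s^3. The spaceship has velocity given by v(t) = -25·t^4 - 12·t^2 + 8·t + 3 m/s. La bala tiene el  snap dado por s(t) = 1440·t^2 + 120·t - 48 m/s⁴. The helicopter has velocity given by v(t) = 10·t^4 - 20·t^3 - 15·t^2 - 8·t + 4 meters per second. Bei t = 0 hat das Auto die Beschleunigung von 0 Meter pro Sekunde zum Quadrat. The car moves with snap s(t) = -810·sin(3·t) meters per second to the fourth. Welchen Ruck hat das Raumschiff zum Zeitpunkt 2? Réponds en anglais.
Starting from velocity v(t) = -25·t^4 - 12·t^2 + 8·t + 3, we take 2 derivatives. Taking d/dt of v(t), we find a(t) = -100·t^3 - 24·t + 8. Differentiating acceleration, we get jerk: j(t) = -300·t^2 - 24. Using j(t) = -300·t^2 - 24 and substituting t = 2, we find j = -1224.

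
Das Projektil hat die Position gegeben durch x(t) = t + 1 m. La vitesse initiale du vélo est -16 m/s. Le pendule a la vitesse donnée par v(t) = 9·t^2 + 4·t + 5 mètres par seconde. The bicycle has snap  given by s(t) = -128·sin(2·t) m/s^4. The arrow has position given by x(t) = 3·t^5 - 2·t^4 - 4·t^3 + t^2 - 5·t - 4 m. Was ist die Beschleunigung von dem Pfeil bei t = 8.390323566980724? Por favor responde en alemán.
Um dies zu lösen, müssen wir 2 Ableitungen unserer Gleichung für die Position x(t) = 3·t^5 - 2·t^4 - 4·t^3 + t^2 - 5·t - 4 nehmen. Durch Ableiten von der Position erhalten wir die Geschwindigkeit: v(t) = 15·t^4 - 8·t^3 - 12·t^2 + 2·t - 5. Durch Ableiten von der Geschwindigkeit erhalten wir die Beschleunigung: a(t) = 60·t^3 - 24·t^2 - 24·t + 2. Aus der Gleichung für die Beschleunigung a(t) = 60·t^3 - 24·t^2 - 24·t + 2, setzen wir t = 8.390323566980724 ein und erhalten a = 33550.5746037661.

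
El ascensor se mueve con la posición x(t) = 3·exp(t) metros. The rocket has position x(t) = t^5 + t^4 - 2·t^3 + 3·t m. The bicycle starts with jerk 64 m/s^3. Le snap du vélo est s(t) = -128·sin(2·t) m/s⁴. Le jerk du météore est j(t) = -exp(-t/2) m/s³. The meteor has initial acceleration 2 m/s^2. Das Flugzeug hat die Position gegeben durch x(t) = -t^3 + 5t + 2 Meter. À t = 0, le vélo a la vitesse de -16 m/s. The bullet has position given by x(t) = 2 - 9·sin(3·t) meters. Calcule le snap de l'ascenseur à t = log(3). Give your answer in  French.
Pour résoudre ceci, nous devons prendre 4 dérivées de notre équation de la position x(t) = 3·exp(t). En prenant d/dt de x(t), nous trouvons v(t) = 3·exp(t). La dérivée de la vitesse donne l'accélération: a(t) = 3·exp(t). En prenant d/dt de a(t), nous trouvons j(t) = 3·exp(t). En prenant d/dt de j(t), nous trouvons s(t) = 3·exp(t). En utilisant s(t) = 3·exp(t) et en substituant t = log(3), nous trouvons s = 9.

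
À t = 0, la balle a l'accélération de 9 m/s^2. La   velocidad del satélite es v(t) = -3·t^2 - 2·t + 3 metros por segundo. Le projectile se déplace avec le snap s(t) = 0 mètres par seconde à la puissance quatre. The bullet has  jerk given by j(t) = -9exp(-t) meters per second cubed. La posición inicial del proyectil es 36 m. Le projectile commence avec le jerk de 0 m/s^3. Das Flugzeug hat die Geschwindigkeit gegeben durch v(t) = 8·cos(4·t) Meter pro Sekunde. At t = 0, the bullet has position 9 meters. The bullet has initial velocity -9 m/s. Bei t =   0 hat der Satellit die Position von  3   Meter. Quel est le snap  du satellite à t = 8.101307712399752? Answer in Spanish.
Partiendo de la velocidad v(t) = -3·t^2 - 2·t + 3, tomamos 3 derivadas. Derivando la velocidad, obtenemos la aceleración: a(t) = -6·t - 2. La derivada de la aceleración da la sacudida: j(t) = -6. Derivando la sacudida, obtenemos el snap: s(t) = 0. Tenemos el snap s(t) = 0. Sustituyendo t = 8.101307712399752: s(8.101307712399752) = 0.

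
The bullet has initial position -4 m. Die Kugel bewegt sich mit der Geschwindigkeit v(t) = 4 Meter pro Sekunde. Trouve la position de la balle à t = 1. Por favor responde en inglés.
To solve this, we need to take 1 integral of our velocity equation v(t) = 4. Finding the integral of v(t) and using x(0) = -4: x(t) = 4·t - 4. From the given position equation x(t) = 4·t - 4, we substitute t = 1 to get x = 0.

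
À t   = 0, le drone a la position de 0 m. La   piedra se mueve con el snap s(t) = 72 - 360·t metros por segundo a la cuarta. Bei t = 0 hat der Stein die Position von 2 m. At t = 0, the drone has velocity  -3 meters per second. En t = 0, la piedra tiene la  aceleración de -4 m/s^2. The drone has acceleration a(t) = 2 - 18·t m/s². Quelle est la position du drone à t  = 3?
Pour résoudre ceci, nous devons prendre 2 intégrales de notre équation de l'accélération a(t) = 2 - 18·t. L'intégrale de l'accélération est la vitesse. En utilisant v(0) = -3, nous obtenons v(t) = -9·t^2 + 2·t - 3. En prenant ∫v(t)dt et en appliquant x(0) = 0, nous trouvons x(t) = -3·t^3 + t^2 - 3·t. De l'équation de la position x(t) = -3·t^3 + t^2 - 3·t, nous substituons t = 3 pour obtenir x = -81.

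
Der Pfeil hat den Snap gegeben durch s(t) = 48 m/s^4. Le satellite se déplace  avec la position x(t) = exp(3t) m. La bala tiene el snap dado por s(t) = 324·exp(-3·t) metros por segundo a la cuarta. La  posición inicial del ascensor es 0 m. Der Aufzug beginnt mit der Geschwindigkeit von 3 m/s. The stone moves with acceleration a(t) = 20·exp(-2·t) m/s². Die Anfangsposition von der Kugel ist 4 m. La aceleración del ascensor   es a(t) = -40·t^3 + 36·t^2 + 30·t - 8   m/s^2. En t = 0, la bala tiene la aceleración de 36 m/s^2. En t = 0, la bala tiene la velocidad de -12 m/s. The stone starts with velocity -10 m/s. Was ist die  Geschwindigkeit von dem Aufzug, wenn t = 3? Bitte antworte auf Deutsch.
Wir müssen das Integral unserer Gleichung für die Beschleunigung a(t) = -40·t^3 + 36·t^2 + 30·t - 8 1-mal finden. Mit ∫a(t)dt und Anwendung von v(0) = 3, finden wir v(t) = -10·t^4 + 12·t^3 + 15·t^2 - 8·t + 3. Mit v(t) = -10·t^4 + 12·t^3 + 15·t^2 - 8·t + 3 und Einsetzen von t = 3, finden wir v = -372.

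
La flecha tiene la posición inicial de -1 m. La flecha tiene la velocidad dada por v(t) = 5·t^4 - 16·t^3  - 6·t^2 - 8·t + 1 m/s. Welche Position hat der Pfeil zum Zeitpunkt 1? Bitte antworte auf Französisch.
Nous devons intégrer notre équation de la vitesse v(t) = 5·t^4 - 16·t^3 - 6·t^2 - 8·t + 1 1 fois. L'intégrale de la vitesse, avec x(0) = -1, donne la position: x(t) = t^5 - 4·t^4 - 2·t^3 - 4·t^2 + t - 1. De l'équation de la position x(t) = t^5 - 4·t^4 - 2·t^3 - 4·t^2 + t - 1, nous substituons t = 1 pour obtenir x = -9.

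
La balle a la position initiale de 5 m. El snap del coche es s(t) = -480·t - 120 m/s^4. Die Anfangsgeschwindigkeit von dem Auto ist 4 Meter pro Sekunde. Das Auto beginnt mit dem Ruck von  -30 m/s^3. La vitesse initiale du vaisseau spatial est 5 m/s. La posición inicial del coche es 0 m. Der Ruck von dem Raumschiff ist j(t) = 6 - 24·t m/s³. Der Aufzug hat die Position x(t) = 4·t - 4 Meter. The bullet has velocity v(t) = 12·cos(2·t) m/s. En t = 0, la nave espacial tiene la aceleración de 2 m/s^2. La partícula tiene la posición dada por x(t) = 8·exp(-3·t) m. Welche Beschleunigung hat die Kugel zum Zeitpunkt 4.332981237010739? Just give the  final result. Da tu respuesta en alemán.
Die Beschleunigung bei t = 4.332981237010739 ist a = -16.5134972195517.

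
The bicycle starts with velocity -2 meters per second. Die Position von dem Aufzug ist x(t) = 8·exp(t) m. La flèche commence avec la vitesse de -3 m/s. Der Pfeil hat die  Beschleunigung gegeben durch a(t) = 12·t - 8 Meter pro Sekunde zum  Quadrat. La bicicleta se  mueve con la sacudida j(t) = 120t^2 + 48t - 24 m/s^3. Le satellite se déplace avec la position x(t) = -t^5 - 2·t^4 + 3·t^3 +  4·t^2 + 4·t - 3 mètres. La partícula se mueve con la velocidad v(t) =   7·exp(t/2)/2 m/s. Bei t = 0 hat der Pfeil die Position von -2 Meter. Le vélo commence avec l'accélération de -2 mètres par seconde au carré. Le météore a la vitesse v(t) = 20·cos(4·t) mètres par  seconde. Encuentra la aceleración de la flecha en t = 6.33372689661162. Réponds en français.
En utilisant a(t) = 12·t - 8 et en substituant t = 6.33372689661162, nous trouvons a = 68.0047227593394.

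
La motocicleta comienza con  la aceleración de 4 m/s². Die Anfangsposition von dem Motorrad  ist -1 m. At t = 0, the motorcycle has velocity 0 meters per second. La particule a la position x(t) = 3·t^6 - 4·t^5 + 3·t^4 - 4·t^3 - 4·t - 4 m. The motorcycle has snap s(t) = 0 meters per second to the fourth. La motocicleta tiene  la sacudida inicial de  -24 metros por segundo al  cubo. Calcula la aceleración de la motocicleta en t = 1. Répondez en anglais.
We must find the integral of our snap equation s(t) = 0 2 times. Integrating snap and using the initial condition j(0) = -24, we get j(t) = -24. The integral of jerk, with a(0) = 4, gives acceleration: a(t) = 4 - 24·t. Using a(t) = 4 - 24·t and substituting t = 1, we find a = -20.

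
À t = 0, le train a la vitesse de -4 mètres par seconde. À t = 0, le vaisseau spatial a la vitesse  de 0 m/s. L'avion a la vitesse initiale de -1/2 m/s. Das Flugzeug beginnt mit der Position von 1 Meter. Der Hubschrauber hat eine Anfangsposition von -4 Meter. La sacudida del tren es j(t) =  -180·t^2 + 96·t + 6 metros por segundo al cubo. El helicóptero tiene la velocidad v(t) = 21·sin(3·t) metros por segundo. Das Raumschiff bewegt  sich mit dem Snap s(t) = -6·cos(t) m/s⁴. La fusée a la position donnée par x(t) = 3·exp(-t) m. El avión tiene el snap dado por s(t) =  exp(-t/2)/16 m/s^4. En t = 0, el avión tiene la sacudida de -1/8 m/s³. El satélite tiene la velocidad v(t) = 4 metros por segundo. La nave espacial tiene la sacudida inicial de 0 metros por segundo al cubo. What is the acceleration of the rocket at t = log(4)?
Starting from position x(t) = 3·exp(-t), we take 2 derivatives. Differentiating position, we get velocity: v(t) = -3·exp(-t). The derivative of velocity gives acceleration: a(t) = 3·exp(-t). Using a(t) = 3·exp(-t) and substituting t = log(4), we find a = 3/4.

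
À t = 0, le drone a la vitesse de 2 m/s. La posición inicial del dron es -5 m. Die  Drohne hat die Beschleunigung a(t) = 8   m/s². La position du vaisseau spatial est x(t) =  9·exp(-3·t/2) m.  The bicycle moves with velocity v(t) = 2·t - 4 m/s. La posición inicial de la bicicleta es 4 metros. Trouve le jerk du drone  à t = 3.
Pour résoudre ceci, nous devons prendre 1 dérivée de notre équation de l'accélération a(t) = 8. En prenant d/dt de a(t), nous trouvons j(t) = 0. Nous avons le jerk j(t) = 0. En substituant t = 3: j(3) = 0.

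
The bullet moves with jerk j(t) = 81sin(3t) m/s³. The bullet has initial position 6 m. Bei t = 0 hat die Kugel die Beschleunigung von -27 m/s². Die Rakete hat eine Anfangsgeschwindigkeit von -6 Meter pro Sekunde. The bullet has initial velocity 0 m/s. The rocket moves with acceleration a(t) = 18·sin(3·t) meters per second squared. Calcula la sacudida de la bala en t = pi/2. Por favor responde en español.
Usando j(t) = 81·sin(3·t) y sustituyendo t = pi/2, encontramos j = -81.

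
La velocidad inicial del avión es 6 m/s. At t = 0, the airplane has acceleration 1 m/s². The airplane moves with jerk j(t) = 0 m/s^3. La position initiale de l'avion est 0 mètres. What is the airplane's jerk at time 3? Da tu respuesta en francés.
En utilisant j(t) = 0 et en substituant t = 3, nous trouvons j = 0.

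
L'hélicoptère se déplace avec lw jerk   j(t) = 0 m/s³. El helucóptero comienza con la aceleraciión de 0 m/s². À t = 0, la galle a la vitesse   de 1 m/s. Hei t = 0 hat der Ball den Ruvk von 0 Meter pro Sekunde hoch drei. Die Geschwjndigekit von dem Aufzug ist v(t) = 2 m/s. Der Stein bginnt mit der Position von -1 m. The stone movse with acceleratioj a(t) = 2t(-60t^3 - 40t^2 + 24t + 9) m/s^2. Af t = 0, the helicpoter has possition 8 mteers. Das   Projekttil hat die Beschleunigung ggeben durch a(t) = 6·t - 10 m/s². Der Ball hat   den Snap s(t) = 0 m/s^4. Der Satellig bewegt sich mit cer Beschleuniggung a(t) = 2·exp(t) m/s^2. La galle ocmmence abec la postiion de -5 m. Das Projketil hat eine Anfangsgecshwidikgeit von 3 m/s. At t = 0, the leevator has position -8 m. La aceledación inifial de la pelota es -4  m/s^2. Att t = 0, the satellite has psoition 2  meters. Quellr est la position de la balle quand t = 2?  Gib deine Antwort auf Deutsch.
Ausgehend von dem Snap s(t) = 0, nehmen wir 4 Integrale. Durch Integration von dem Snap und Verwendung der Anfangsbedingung j(0) = 0, erhalten wir j(t) = 0. Mit ∫j(t)dt und Anwendung von a(0) = -4, finden wir a(t) = -4. Mit ∫a(t)dt und Anwendung von v(0) = 1, finden wir v(t) = 1 - 4·t. Mit ∫v(t)dt und Anwendung von x(0) = -5, finden wir x(t) = -2·t^2 + t - 5. Aus der Gleichung für die Position x(t) = -2·t^2 + t - 5, setzen wir t = 2 ein und erhalten x = -11.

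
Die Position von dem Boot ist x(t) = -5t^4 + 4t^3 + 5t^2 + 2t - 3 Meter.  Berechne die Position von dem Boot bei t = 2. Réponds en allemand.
Wir haben die Position x(t) = -5·t^4 + 4·t^3 + 5·t^2 + 2·t - 3. Durch Einsetzen von t = 2: x(2) = -27.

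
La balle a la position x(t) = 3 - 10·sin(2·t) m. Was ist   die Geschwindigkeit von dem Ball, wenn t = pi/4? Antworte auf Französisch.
En partant de la position x(t) = 3 - 10·sin(2·t), nous prenons 1 dérivée. La dérivée de la position donne la vitesse: v(t) = -20·cos(2·t). Nous avons la vitesse v(t) = -20·cos(2·t). En substituant t = pi/4: v(pi/4) = 0.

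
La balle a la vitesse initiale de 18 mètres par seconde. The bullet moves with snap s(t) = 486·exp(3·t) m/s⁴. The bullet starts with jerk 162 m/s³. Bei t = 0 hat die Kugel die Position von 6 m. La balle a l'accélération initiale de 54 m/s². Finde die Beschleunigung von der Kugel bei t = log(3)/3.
Ausgehend von dem Snap s(t) = 486·exp(3·t), nehmen wir 2 Integrale. Das Integral von dem Snap ist der Ruck. Mit j(0) = 162 erhalten wir j(t) = 162·exp(3·t). Die Stammfunktion von dem Ruck, mit a(0) = 54, ergibt die Beschleunigung: a(t) = 54·exp(3·t). Wir haben die Beschleunigung a(t) = 54·exp(3·t). Durch Einsetzen von t = log(3)/3: a(log(3)/3) = 162.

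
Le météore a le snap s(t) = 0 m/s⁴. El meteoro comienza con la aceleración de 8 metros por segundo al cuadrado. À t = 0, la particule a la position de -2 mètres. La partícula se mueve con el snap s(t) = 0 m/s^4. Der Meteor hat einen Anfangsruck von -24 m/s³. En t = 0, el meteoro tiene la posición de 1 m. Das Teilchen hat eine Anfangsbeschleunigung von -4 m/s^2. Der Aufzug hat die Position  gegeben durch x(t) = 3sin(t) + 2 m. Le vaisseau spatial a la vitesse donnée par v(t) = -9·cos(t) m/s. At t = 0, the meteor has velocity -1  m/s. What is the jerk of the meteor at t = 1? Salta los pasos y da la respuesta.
The jerk at t = 1 is j = -24.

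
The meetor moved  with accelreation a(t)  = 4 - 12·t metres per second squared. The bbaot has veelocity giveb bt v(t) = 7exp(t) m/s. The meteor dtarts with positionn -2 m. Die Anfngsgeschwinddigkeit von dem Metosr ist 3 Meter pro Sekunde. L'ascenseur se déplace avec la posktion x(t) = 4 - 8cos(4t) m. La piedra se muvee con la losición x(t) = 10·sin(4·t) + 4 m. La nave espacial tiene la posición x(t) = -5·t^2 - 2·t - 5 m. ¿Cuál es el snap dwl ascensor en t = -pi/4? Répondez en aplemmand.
Wir müssen unsere Gleichung für die Position x(t) = 4 - 8·cos(4·t) 4-mal ableiten. Die Ableitung von der Position ergibt die Geschwindigkeit: v(t) = 32·sin(4·t). Durch Ableiten von der Geschwindigkeit erhalten wir die Beschleunigung: a(t) = 128·cos(4·t). Durch Ableiten von der Beschleunigung erhalten wir den Ruck: j(t) = -512·sin(4·t). Die Ableitung von dem Ruck ergibt den Snap: s(t) = -2048·cos(4·t). Mit s(t) = -2048·cos(4·t) und Einsetzen von t = -pi/4, finden wir s = 2048.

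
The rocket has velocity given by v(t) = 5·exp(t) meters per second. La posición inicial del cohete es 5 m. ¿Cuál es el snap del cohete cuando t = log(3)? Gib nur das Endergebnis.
En t = log(3), s = 15.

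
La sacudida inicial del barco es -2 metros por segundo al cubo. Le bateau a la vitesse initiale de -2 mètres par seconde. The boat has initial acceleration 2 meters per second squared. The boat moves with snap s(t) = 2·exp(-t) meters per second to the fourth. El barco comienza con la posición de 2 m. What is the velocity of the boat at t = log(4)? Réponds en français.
En partant du snap s(t) = 2·exp(-t), nous prenons 3 primitives. La primitive du snap est le jerk. En utilisant j(0) = -2, nous obtenons j(t) = -2·exp(-t). En prenant ∫j(t)dt et en appliquant a(0) = 2, nous trouvons a(t) = 2·exp(-t). L'intégrale de l'accélération, avec v(0) = -2, donne la vitesse: v(t) = -2·exp(-t). De l'équation de la vitesse v(t) = -2·exp(-t), nous substituons t = log(4) pour obtenir v = -1/2.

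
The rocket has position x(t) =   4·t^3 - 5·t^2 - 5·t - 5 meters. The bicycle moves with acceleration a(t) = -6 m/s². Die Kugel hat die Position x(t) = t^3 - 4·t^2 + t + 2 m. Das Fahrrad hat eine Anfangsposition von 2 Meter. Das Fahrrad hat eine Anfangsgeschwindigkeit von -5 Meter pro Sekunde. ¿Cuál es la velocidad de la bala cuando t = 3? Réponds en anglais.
We must differentiate our position equation x(t) = t^3 - 4·t^2 + t + 2 1 time. Differentiating position, we get velocity: v(t) = 3·t^2 - 8·t + 1. From the given velocity equation v(t) = 3·t^2 - 8·t + 1, we substitute t = 3 to get v = 4.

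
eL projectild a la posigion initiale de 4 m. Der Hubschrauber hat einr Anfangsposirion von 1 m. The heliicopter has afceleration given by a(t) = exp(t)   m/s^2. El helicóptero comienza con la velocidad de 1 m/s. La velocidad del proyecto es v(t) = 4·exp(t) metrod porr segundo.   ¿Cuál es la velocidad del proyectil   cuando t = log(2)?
De la ecuación de la velocidad v(t) = 4·exp(t), sustituimos t = log(2) para obtener v = 8.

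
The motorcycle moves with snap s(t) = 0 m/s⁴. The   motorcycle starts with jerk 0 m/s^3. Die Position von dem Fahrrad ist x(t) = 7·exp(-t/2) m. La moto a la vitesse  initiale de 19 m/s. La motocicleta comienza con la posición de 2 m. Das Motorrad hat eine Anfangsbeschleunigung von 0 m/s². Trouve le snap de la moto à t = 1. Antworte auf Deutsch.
Wir haben den Snap s(t) = 0. Durch Einsetzen von t = 1: s(1) = 0.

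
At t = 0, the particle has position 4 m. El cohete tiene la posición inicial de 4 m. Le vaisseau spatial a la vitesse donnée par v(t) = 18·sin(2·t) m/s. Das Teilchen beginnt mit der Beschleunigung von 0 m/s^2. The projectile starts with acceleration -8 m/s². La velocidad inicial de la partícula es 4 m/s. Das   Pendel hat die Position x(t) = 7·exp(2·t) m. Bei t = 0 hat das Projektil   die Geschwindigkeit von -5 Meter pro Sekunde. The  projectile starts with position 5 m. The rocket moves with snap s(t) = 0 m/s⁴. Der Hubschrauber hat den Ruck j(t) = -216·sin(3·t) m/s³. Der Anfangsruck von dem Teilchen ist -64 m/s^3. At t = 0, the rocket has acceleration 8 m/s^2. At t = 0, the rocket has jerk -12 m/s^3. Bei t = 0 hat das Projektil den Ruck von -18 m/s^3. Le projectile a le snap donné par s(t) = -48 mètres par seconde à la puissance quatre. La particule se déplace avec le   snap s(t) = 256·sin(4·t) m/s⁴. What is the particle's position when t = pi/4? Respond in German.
Wir müssen unsere Gleichung für den Snap s(t) = 256·sin(4·t) 4-mal integrieren. Das Integral von dem Snap ist der Ruck. Mit j(0) = -64 erhalten wir j(t) = -64·cos(4·t). Durch Integration von dem Ruck und Verwendung der Anfangsbedingung a(0) = 0, erhalten wir a(t) = -16·sin(4·t). Die Stammfunktion von der Beschleunigung ist die Geschwindigkeit. Mit v(0) = 4 erhalten wir v(t) = 4·cos(4·t). Mit ∫v(t)dt und Anwendung von x(0) = 4, finden wir x(t) = sin(4·t) + 4. Mit x(t) = sin(4·t) + 4 und Einsetzen von t = pi/4, finden wir x = 4.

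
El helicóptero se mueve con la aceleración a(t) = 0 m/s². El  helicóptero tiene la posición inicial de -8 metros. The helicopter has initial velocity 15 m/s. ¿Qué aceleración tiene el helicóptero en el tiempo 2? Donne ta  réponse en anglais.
We have acceleration a(t) = 0. Substituting t = 2: a(2) = 0.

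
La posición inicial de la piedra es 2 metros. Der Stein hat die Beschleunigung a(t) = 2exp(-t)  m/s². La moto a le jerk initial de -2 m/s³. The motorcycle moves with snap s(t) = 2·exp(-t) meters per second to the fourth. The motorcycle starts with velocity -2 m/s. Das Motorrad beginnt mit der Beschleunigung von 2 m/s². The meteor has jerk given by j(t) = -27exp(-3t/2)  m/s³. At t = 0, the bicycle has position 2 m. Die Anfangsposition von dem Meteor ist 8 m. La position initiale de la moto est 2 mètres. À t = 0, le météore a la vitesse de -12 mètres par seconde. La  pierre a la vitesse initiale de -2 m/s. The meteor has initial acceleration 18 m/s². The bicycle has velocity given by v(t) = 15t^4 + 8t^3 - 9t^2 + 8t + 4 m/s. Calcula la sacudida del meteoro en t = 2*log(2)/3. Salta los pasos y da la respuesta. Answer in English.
The answer is -27/2.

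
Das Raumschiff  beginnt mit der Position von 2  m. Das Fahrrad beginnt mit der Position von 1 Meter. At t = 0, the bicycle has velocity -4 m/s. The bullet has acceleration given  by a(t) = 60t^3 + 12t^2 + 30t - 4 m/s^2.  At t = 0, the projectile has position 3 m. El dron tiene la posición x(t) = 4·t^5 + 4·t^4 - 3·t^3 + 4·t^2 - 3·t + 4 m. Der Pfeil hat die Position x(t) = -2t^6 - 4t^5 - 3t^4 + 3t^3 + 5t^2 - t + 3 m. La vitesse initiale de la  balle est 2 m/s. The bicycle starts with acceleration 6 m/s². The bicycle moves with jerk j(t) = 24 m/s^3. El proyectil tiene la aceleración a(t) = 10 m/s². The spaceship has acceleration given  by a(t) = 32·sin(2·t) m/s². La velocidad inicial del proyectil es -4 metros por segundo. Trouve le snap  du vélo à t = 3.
Nous devons dériver notre équation du jerk j(t) = 24 1 fois. La dérivée du jerk donne le snap: s(t) = 0. Nous avons le snap s(t) = 0. En substituant t = 3: s(3) = 0.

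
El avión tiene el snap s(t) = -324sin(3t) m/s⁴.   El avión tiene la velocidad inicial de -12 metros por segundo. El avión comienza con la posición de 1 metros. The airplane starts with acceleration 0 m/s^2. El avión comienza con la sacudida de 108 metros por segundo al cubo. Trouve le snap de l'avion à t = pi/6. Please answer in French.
Nous avons le snap s(t) = -324·sin(3·t). En substituant t = pi/6: s(pi/6) = -324.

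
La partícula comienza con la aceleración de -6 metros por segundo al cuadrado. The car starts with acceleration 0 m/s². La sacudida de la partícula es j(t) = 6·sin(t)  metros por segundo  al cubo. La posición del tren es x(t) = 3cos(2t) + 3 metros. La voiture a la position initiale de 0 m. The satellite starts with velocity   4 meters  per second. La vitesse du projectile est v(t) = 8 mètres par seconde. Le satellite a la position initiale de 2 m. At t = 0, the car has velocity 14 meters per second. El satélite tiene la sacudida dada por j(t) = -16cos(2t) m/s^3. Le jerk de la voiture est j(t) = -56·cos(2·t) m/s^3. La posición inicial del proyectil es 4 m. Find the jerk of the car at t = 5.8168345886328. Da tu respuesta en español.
Tenemos la sacudida j(t) = -56·cos(2·t). Sustituyendo t = 5.8168345886328: j(5.8168345886328) = -33.3573115486307.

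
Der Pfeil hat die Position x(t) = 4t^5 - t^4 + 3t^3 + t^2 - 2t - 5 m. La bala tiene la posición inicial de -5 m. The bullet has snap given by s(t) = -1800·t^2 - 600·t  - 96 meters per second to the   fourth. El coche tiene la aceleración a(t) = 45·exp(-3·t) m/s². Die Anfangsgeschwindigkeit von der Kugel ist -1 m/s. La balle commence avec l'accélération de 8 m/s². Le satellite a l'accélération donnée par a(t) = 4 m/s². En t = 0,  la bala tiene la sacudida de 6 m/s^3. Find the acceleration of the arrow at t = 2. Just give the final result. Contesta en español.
La aceleración en t = 2 es a = 630.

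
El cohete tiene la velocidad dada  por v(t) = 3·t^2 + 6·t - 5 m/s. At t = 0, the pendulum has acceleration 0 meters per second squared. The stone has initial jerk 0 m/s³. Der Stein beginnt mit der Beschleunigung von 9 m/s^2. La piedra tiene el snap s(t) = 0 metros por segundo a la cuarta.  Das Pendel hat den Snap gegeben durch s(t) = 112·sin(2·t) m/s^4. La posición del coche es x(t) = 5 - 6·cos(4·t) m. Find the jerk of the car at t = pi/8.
Starting from position x(t) = 5 - 6·cos(4·t), we take 3 derivatives. Taking d/dt of x(t), we find v(t) = 24·sin(4·t). Taking d/dt of v(t), we find a(t) = 96·cos(4·t). Taking d/dt of a(t), we find j(t) = -384·sin(4·t). From the given jerk equation j(t) = -384·sin(4·t), we substitute t = pi/8 to get j = -384.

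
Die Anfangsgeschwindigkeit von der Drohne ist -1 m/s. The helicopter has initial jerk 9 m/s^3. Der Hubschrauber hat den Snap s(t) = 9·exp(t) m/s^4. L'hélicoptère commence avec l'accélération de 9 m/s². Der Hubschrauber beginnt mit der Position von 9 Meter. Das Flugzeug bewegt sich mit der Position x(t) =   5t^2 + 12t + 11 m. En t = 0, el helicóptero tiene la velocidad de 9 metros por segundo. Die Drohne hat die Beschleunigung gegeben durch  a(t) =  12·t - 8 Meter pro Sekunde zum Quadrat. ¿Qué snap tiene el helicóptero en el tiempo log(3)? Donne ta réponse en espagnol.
De la ecuación del snap s(t) = 9·exp(t), sustituimos t = log(3) para obtener s = 27.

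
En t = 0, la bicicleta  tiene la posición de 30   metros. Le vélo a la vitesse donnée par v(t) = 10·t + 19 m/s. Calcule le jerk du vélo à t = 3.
Pour résoudre ceci, nous devons prendre 2 dérivées de notre équation de la vitesse v(t) = 10·t + 19. En prenant d/dt de v(t), nous trouvons a(t) = 10. La dérivée de l'accélération donne le jerk: j(t) = 0. De l'équation du jerk j(t) = 0, nous substituons t = 3 pour obtenir j = 0.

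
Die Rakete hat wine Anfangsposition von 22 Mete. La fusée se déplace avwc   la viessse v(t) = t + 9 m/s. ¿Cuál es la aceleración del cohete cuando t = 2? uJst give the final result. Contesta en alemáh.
Die Antwort ist 1.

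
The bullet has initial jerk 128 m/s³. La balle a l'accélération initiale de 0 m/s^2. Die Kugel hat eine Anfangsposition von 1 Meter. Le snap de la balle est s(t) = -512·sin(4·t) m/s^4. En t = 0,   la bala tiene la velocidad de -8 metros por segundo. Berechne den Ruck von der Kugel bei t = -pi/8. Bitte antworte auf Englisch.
We must find the integral of our snap equation s(t) = -512·sin(4·t) 1 time. The antiderivative of snap, with j(0) = 128, gives jerk: j(t) = 128·cos(4·t). Using j(t) = 128·cos(4·t) and substituting t = -pi/8, we find j = 0.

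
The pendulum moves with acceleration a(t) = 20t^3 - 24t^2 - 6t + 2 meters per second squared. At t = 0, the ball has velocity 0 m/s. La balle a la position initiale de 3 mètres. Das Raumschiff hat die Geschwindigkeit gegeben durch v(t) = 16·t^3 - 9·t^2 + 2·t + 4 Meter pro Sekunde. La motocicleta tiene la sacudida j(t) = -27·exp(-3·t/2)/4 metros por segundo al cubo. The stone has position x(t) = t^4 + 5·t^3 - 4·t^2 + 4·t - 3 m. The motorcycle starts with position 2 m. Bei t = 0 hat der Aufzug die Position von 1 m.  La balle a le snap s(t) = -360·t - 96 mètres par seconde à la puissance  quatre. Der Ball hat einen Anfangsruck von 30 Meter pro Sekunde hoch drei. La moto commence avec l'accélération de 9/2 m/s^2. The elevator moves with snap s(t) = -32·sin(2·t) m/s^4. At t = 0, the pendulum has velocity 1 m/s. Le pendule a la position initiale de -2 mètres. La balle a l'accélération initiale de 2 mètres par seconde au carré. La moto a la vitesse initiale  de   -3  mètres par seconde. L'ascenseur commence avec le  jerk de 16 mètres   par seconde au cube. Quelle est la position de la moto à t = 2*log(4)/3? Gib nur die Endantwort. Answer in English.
x(2*log(4)/3) = 1/2.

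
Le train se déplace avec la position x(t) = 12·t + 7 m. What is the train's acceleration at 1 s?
Starting from position x(t) = 12·t + 7, we take 2 derivatives. The derivative of position gives velocity: v(t) = 12. Differentiating velocity, we get acceleration: a(t) = 0. From the given acceleration equation a(t) = 0, we substitute t = 1 to get a = 0.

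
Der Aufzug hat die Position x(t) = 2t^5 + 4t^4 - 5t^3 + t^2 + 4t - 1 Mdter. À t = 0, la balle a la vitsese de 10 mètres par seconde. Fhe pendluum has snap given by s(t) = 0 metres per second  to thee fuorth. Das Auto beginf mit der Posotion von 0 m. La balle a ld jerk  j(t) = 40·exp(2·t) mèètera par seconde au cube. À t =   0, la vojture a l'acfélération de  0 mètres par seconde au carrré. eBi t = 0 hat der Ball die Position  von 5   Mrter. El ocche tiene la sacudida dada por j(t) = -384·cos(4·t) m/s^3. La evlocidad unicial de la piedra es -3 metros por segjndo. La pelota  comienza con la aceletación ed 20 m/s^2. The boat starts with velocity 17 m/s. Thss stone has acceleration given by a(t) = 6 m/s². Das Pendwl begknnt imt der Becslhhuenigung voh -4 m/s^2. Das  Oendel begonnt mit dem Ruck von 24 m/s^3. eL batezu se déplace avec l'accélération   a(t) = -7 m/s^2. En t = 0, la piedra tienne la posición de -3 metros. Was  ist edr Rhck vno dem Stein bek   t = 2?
Ausgehend von der Beschleunigung a(t) = 6, nehmen wir 1 Ableitung. Die Ableitung von der Beschleunigung ergibt den Ruck: j(t) = 0. Wir haben den Ruck j(t) = 0. Durch Einsetzen von t = 2: j(2) = 0.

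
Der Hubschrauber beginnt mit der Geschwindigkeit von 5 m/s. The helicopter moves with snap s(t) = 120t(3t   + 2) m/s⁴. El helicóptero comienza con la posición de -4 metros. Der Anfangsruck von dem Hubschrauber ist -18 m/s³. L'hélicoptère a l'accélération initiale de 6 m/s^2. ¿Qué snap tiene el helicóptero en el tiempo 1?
Usando s(t) = 120·t·(3·t + 2) y sustituyendo t = 1, encontramos s = 600.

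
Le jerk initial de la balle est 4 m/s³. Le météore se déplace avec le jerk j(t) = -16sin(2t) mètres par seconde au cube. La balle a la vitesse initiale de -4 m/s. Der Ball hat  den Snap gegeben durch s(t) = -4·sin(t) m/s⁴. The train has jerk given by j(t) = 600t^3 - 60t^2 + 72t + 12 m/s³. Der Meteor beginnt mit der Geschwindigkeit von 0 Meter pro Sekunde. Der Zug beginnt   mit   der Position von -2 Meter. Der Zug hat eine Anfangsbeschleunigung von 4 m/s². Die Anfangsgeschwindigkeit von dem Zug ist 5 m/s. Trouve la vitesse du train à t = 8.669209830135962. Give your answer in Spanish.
Necesitamos integrar nuestra ecuación de la sacudida j(t) = 600·t^3 - 60·t^2 + 72·t + 12 2 veces. Integrando la sacudida y usando la condición inicial a(0) = 4, obtenemos a(t) = 150·t^4 - 20·t^3 + 36·t^2 + 12·t + 4. Tomando ∫a(t)dt y aplicando v(0) = 5, encontramos v(t) = 30·t^5 - 5·t^4 + 12·t^3 + 6·t^2 + 4·t + 5. Tenemos la velocidad v(t) = 30·t^5 - 5·t^4 + 12·t^3 + 6·t^2 + 4·t + 5. Sustituyendo t = 8.669209830135962: v(8.669209830135962) = 1449057.48602067.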